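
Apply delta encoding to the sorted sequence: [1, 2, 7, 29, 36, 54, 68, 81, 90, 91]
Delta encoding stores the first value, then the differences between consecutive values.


First value: 1
Deltas:
  2 - 1 = 1
  7 - 2 = 5
  29 - 7 = 22
  36 - 29 = 7
  54 - 36 = 18
  68 - 54 = 14
  81 - 68 = 13
  90 - 81 = 9
  91 - 90 = 1


Delta encoded: [1, 1, 5, 22, 7, 18, 14, 13, 9, 1]


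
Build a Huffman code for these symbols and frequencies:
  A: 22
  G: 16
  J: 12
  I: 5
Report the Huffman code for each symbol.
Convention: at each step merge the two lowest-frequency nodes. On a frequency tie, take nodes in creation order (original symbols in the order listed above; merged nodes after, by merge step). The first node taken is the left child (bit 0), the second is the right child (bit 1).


Huffman tree construction:
Step 1: Merge I(5) + J(12) = 17
Step 2: Merge G(16) + (I+J)(17) = 33
Step 3: Merge A(22) + (G+(I+J))(33) = 55
Read each symbol's code off the tree from the root (left child = 0, right child = 1).

Codes:
  A: 0 (length 1)
  G: 10 (length 2)
  J: 111 (length 3)
  I: 110 (length 3)
Average code length: 105/55 = 1.9091 bits/symbol


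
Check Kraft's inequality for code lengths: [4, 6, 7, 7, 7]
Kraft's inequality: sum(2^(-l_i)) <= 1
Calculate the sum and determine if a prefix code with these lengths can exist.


Sum = 2^(-4) + 2^(-6) + 2^(-7) + 2^(-7) + 2^(-7)
    = 0.0625 + 0.015625 + 0.0078125 + 0.0078125 + 0.0078125
    = 13/128 = 0.1015625
Since 0.1015625 <= 1, Kraft's inequality IS satisfied.
A prefix code with these lengths CAN exist.

Kraft sum = 0.1015625. Satisfied.


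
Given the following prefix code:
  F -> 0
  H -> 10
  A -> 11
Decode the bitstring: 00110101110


Decoding step by step:
Bits 0 -> F
Bits 0 -> F
Bits 11 -> A
Bits 0 -> F
Bits 10 -> H
Bits 11 -> A
Bits 10 -> H


Decoded message: FFAFHAH


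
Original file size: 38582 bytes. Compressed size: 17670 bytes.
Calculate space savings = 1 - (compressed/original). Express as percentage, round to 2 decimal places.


ratio = compressed/original = 17670/38582 = 0.457986
savings = 1 - ratio = 1 - 0.457986 = 0.542014
as a percentage: 0.542014 * 100 = 54.2%

Space savings = 1 - 17670/38582 = 54.2%


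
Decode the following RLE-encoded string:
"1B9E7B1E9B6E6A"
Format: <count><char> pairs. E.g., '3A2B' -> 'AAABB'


Expanding each <count><char> pair:
  1B -> 'B'
  9E -> 'EEEEEEEEE'
  7B -> 'BBBBBBB'
  1E -> 'E'
  9B -> 'BBBBBBBBB'
  6E -> 'EEEEEE'
  6A -> 'AAAAAA'

Decoded = BEEEEEEEEEBBBBBBBEBBBBBBBBBEEEEEEAAAAAA


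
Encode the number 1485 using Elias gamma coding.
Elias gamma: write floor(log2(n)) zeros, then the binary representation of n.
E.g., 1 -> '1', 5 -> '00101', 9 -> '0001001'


num_bits = floor(log2(1485)) + 1 = 11
leading_zeros = num_bits - 1 = 10
binary(1485) = 10111001101

Elias gamma(1485) = '0000000000' + '10111001101' = 000000000010111001101 (21 bits)


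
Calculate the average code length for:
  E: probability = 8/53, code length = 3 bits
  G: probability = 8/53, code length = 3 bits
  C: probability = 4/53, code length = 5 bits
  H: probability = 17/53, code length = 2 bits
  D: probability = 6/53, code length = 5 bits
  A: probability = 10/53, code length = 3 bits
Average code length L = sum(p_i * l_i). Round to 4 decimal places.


Weighted contributions p_i * l_i:
  E: (8/53) * 3 = 24/53
  G: (8/53) * 3 = 24/53
  C: (4/53) * 5 = 20/53
  H: (17/53) * 2 = 34/53
  D: (6/53) * 5 = 30/53
  A: (10/53) * 3 = 30/53
Sum = (24 + 24 + 20 + 34 + 30 + 30)/53 = 162/53

L = 162/53 = 3.0566 bits/symbol


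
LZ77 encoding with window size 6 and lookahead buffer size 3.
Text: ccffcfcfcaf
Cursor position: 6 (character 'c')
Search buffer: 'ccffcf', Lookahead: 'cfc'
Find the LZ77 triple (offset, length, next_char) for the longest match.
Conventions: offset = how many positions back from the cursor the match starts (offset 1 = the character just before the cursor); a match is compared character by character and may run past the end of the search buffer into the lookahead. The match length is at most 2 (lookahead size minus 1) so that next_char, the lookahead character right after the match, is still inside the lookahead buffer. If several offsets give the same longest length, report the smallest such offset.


Try each offset into the search buffer:
  offset=1 (pos 5, char 'f'): match length 0
  offset=2 (pos 4, char 'c'): match length 2
  offset=3 (pos 3, char 'f'): match length 0
  offset=4 (pos 2, char 'f'): match length 0
  offset=5 (pos 1, char 'c'): match length 2
  offset=6 (pos 0, char 'c'): match length 1
Longest match has length 2, found at offsets 2, 5; take the smallest, offset 2.
next_char = character at position 6 + 2 = 8 -> 'c'

Best match: offset=2, length=2 (matching 'cf' starting at position 4)
LZ77 triple: (2, 2, 'c')


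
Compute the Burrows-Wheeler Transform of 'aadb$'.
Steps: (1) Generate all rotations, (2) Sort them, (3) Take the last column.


Rotations (sorted):
  0: $aadb -> last char: b
  1: aadb$ -> last char: $
  2: adb$a -> last char: a
  3: b$aad -> last char: d
  4: db$aa -> last char: a


BWT = b$ada


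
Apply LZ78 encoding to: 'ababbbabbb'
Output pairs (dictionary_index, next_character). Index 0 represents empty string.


LZ78 encoding steps:
Dictionary: {0: ''}
Step 1: w='' (idx 0), next='a' -> output (0, 'a'), add 'a' as idx 1
Step 2: w='' (idx 0), next='b' -> output (0, 'b'), add 'b' as idx 2
Step 3: w='a' (idx 1), next='b' -> output (1, 'b'), add 'ab' as idx 3
Step 4: w='b' (idx 2), next='b' -> output (2, 'b'), add 'bb' as idx 4
Step 5: w='ab' (idx 3), next='b' -> output (3, 'b'), add 'abb' as idx 5
Step 6: w='b' (idx 2), end of input -> output (2, '')


Encoded: [(0, 'a'), (0, 'b'), (1, 'b'), (2, 'b'), (3, 'b'), (2, '')]


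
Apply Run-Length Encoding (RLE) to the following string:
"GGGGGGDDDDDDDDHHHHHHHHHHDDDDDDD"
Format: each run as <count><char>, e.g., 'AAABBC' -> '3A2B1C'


Scanning runs left to right:
  i=0: run of 'G' x 6 -> '6G'
  i=6: run of 'D' x 8 -> '8D'
  i=14: run of 'H' x 10 -> '10H'
  i=24: run of 'D' x 7 -> '7D'

RLE = 6G8D10H7D


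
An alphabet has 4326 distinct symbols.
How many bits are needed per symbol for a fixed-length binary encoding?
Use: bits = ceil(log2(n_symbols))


log2(4326) = 12.0788
Bracket: 2^12 = 4096 < 4326 <= 2^13 = 8192
So ceil(log2(4326)) = 13

bits = ceil(log2(4326)) = ceil(12.0788) = 13 bits


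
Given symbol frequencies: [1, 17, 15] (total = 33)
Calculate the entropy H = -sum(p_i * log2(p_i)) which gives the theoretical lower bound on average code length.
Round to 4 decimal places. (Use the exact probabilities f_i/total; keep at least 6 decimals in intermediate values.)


Per-symbol terms -p_i * log2(p_i) with p_i = f_i/33:
  p = 1/33 = 0.030303: log2(p) = -5.044394, -p*log2(p) = 0.152860
  p = 17/33 = 0.515152: log2(p) = -0.956931, -p*log2(p) = 0.492965
  p = 15/33 = 0.454545: log2(p) = -1.137504, -p*log2(p) = 0.517047
H = 0.152860 + 0.492965 + 0.517047 = 1.162872

H = 1.1629 bits/symbol


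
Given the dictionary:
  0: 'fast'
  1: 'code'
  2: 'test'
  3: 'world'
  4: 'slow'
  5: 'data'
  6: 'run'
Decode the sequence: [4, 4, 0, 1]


Look up each index in the dictionary:
  4 -> 'slow'
  4 -> 'slow'
  0 -> 'fast'
  1 -> 'code'

Decoded: "slow slow fast code"


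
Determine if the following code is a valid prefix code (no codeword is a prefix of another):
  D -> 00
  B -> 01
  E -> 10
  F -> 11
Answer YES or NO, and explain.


Checking each pair (does one codeword prefix another?):
  D='00' vs B='01': no prefix
  D='00' vs E='10': no prefix
  D='00' vs F='11': no prefix
  B='01' vs D='00': no prefix
  B='01' vs E='10': no prefix
  B='01' vs F='11': no prefix
  E='10' vs D='00': no prefix
  E='10' vs B='01': no prefix
  E='10' vs F='11': no prefix
  F='11' vs D='00': no prefix
  F='11' vs B='01': no prefix
  F='11' vs E='10': no prefix
No violation found over all pairs.

YES -- this is a valid prefix code. No codeword is a prefix of any other codeword.


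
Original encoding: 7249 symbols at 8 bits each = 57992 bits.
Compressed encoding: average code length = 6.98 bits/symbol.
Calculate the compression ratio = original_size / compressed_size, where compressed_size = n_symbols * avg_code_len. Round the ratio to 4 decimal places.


original_size = n_symbols * orig_bits = 7249 * 8 = 57992 bits
compressed_size = n_symbols * avg_code_len = 7249 * 6.98 = 50598.02 bits
ratio = original_size / compressed_size = 57992 / 50598.02 = 1.1461

Compression ratio = 1.1461


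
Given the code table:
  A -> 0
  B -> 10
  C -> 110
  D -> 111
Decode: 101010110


Decoding:
10 -> B
10 -> B
10 -> B
110 -> C


Result: BBBC


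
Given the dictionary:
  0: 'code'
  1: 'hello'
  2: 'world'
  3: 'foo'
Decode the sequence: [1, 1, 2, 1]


Look up each index in the dictionary:
  1 -> 'hello'
  1 -> 'hello'
  2 -> 'world'
  1 -> 'hello'

Decoded: "hello hello world hello"


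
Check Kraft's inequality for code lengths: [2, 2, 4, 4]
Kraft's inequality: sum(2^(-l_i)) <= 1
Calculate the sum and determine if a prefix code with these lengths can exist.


Sum = 2^(-2) + 2^(-2) + 2^(-4) + 2^(-4)
    = 0.25 + 0.25 + 0.0625 + 0.0625
    = 10/16 = 0.625
Since 0.625 <= 1, Kraft's inequality IS satisfied.
A prefix code with these lengths CAN exist.

Kraft sum = 0.625. Satisfied.


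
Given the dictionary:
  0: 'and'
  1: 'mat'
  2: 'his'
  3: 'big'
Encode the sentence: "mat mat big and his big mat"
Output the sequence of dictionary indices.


Look up each word in the dictionary:
  'mat' -> 1
  'mat' -> 1
  'big' -> 3
  'and' -> 0
  'his' -> 2
  'big' -> 3
  'mat' -> 1

Encoded: [1, 1, 3, 0, 2, 3, 1]


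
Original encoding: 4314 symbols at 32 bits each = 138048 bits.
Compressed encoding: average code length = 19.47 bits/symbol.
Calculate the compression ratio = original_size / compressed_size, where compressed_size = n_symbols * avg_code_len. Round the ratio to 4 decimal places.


original_size = n_symbols * orig_bits = 4314 * 32 = 138048 bits
compressed_size = n_symbols * avg_code_len = 4314 * 19.47 = 83993.58 bits
ratio = original_size / compressed_size = 138048 / 83993.58 = 1.6436

Compression ratio = 1.6436


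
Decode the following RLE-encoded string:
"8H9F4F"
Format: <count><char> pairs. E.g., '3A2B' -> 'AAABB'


Expanding each <count><char> pair:
  8H -> 'HHHHHHHH'
  9F -> 'FFFFFFFFF'
  4F -> 'FFFF'

Decoded = HHHHHHHHFFFFFFFFFFFFF


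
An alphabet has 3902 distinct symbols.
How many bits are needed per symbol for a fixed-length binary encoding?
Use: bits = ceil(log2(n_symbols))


log2(3902) = 11.93
Bracket: 2^11 = 2048 < 3902 <= 2^12 = 4096
So ceil(log2(3902)) = 12

bits = ceil(log2(3902)) = ceil(11.93) = 12 bits


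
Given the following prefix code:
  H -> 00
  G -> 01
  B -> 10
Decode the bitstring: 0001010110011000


Decoding step by step:
Bits 00 -> H
Bits 01 -> G
Bits 01 -> G
Bits 01 -> G
Bits 10 -> B
Bits 01 -> G
Bits 10 -> B
Bits 00 -> H


Decoded message: HGGGBGBH


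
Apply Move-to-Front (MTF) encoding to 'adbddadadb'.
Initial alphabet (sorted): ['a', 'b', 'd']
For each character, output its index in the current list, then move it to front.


MTF encoding:
'a': index 0 in ['a', 'b', 'd'] -> ['a', 'b', 'd']
'd': index 2 in ['a', 'b', 'd'] -> ['d', 'a', 'b']
'b': index 2 in ['d', 'a', 'b'] -> ['b', 'd', 'a']
'd': index 1 in ['b', 'd', 'a'] -> ['d', 'b', 'a']
'd': index 0 in ['d', 'b', 'a'] -> ['d', 'b', 'a']
'a': index 2 in ['d', 'b', 'a'] -> ['a', 'd', 'b']
'd': index 1 in ['a', 'd', 'b'] -> ['d', 'a', 'b']
'a': index 1 in ['d', 'a', 'b'] -> ['a', 'd', 'b']
'd': index 1 in ['a', 'd', 'b'] -> ['d', 'a', 'b']
'b': index 2 in ['d', 'a', 'b'] -> ['b', 'd', 'a']


Output: [0, 2, 2, 1, 0, 2, 1, 1, 1, 2]


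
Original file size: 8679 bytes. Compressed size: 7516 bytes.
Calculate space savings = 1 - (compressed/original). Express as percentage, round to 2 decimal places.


ratio = compressed/original = 7516/8679 = 0.865998
savings = 1 - ratio = 1 - 0.865998 = 0.134002
as a percentage: 0.134002 * 100 = 13.4%

Space savings = 1 - 7516/8679 = 13.4%


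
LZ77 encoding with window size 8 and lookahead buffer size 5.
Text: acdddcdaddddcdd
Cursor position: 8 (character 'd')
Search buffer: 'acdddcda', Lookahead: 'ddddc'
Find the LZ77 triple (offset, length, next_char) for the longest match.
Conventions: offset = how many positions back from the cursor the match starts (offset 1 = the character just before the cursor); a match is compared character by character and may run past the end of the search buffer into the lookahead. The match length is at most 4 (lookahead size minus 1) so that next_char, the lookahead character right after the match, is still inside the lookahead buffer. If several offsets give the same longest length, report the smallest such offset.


Try each offset into the search buffer:
  offset=1 (pos 7, char 'a'): match length 0
  offset=2 (pos 6, char 'd'): match length 1
  offset=3 (pos 5, char 'c'): match length 0
  offset=4 (pos 4, char 'd'): match length 1
  offset=5 (pos 3, char 'd'): match length 2
  offset=6 (pos 2, char 'd'): match length 3
  offset=7 (pos 1, char 'c'): match length 0
  offset=8 (pos 0, char 'a'): match length 0
Longest match has length 3 at offset 6.
next_char = character at position 8 + 3 = 11 -> 'd'

Best match: offset=6, length=3 (matching 'ddd' starting at position 2)
LZ77 triple: (6, 3, 'd')


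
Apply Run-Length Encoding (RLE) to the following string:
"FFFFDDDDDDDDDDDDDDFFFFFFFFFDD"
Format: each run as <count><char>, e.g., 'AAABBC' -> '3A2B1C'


Scanning runs left to right:
  i=0: run of 'F' x 4 -> '4F'
  i=4: run of 'D' x 14 -> '14D'
  i=18: run of 'F' x 9 -> '9F'
  i=27: run of 'D' x 2 -> '2D'

RLE = 4F14D9F2D


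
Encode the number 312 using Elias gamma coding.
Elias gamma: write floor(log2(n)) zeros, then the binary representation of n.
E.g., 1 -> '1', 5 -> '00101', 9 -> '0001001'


num_bits = floor(log2(312)) + 1 = 9
leading_zeros = num_bits - 1 = 8
binary(312) = 100111000

Elias gamma(312) = '00000000' + '100111000' = 00000000100111000 (17 bits)


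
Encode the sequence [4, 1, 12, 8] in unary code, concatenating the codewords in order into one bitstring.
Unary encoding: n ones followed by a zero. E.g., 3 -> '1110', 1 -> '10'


Encode each number as n ones followed by a terminating 0:
  4 -> 11110 (5 bits)
  1 -> 10 (2 bits)
  12 -> 1111111111110 (13 bits)
  8 -> 111111110 (9 bits)
Total length = 5 + 2 + 13 + 9 = 29 bits.

Unary([4, 1, 12, 8]) = 11110101111111111110111111110 (29 bits)


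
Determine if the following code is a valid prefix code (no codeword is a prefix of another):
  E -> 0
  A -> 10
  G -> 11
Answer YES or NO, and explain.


Checking each pair (does one codeword prefix another?):
  E='0' vs A='10': no prefix
  E='0' vs G='11': no prefix
  A='10' vs E='0': no prefix
  A='10' vs G='11': no prefix
  G='11' vs E='0': no prefix
  G='11' vs A='10': no prefix
No violation found over all pairs.

YES -- this is a valid prefix code. No codeword is a prefix of any other codeword.


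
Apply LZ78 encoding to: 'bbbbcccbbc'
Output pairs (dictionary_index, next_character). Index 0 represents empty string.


LZ78 encoding steps:
Dictionary: {0: ''}
Step 1: w='' (idx 0), next='b' -> output (0, 'b'), add 'b' as idx 1
Step 2: w='b' (idx 1), next='b' -> output (1, 'b'), add 'bb' as idx 2
Step 3: w='b' (idx 1), next='c' -> output (1, 'c'), add 'bc' as idx 3
Step 4: w='' (idx 0), next='c' -> output (0, 'c'), add 'c' as idx 4
Step 5: w='c' (idx 4), next='b' -> output (4, 'b'), add 'cb' as idx 5
Step 6: w='bc' (idx 3), end of input -> output (3, '')


Encoded: [(0, 'b'), (1, 'b'), (1, 'c'), (0, 'c'), (4, 'b'), (3, '')]


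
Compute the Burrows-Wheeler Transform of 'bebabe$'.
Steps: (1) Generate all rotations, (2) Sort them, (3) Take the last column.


Rotations (sorted):
  0: $bebabe -> last char: e
  1: abe$beb -> last char: b
  2: babe$be -> last char: e
  3: be$beba -> last char: a
  4: bebabe$ -> last char: $
  5: e$bebab -> last char: b
  6: ebabe$b -> last char: b


BWT = ebea$bb


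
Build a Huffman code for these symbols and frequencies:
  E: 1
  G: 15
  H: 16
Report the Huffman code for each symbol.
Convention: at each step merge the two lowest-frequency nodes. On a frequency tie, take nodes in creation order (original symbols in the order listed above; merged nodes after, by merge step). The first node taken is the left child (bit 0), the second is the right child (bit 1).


Huffman tree construction:
Step 1: Merge E(1) + G(15) = 16
Step 2: Merge H(16) + (E+G)(16) = 32
Read each symbol's code off the tree from the root (left child = 0, right child = 1).

Codes:
  E: 10 (length 2)
  G: 11 (length 2)
  H: 0 (length 1)
Average code length: 48/32 = 1.5000 bits/symbol


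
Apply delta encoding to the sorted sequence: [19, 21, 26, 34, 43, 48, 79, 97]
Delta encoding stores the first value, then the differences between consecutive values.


First value: 19
Deltas:
  21 - 19 = 2
  26 - 21 = 5
  34 - 26 = 8
  43 - 34 = 9
  48 - 43 = 5
  79 - 48 = 31
  97 - 79 = 18


Delta encoded: [19, 2, 5, 8, 9, 5, 31, 18]


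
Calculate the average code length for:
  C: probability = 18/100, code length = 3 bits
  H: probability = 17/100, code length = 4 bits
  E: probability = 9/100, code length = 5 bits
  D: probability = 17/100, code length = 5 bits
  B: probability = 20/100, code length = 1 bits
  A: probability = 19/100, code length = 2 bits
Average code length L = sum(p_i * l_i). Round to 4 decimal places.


Weighted contributions p_i * l_i:
  C: (18/100) * 3 = 54/100
  H: (17/100) * 4 = 68/100
  E: (9/100) * 5 = 45/100
  D: (17/100) * 5 = 85/100
  B: (20/100) * 1 = 20/100
  A: (19/100) * 2 = 38/100
Sum = (54 + 68 + 45 + 85 + 20 + 38)/100 = 310/100

L = 310/100 = 3.1000 bits/symbol


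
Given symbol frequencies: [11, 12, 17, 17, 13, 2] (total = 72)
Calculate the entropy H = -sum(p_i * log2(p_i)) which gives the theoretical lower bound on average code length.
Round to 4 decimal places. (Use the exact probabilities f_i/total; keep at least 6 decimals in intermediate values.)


Per-symbol terms -p_i * log2(p_i) with p_i = f_i/72:
  p = 11/72 = 0.152778: log2(p) = -2.710493, -p*log2(p) = 0.414103
  p = 12/72 = 0.166667: log2(p) = -2.584963, -p*log2(p) = 0.430827
  p = 17/72 = 0.236111: log2(p) = -2.082462, -p*log2(p) = 0.491692
  p = 17/72 = 0.236111: log2(p) = -2.082462, -p*log2(p) = 0.491692
  p = 13/72 = 0.180556: log2(p) = -2.469485, -p*log2(p) = 0.445879
  p = 2/72 = 0.027778: log2(p) = -5.169925, -p*log2(p) = 0.143609
H = 0.414103 + 0.430827 + 0.491692 + 0.491692 + 0.445879 + 0.143609 = 2.417802

H = 2.4178 bits/symbol


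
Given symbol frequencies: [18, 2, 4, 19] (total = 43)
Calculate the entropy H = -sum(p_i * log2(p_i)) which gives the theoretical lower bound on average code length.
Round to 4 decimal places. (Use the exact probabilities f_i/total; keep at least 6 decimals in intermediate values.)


Per-symbol terms -p_i * log2(p_i) with p_i = f_i/43:
  p = 18/43 = 0.418605: log2(p) = -1.256340, -p*log2(p) = 0.525910
  p = 2/43 = 0.046512: log2(p) = -4.426265, -p*log2(p) = 0.205873
  p = 4/43 = 0.093023: log2(p) = -3.426265, -p*log2(p) = 0.318722
  p = 19/43 = 0.441860: log2(p) = -1.178337, -p*log2(p) = 0.520661
H = 0.525910 + 0.205873 + 0.318722 + 0.520661 = 1.571166

H = 1.5712 bits/symbol


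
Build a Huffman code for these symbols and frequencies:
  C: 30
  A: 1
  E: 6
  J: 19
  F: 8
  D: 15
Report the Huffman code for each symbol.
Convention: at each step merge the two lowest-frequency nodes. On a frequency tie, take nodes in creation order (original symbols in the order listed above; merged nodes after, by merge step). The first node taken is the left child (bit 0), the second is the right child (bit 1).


Huffman tree construction:
Step 1: Merge A(1) + E(6) = 7
Step 2: Merge (A+E)(7) + F(8) = 15
Step 3: Merge D(15) + ((A+E)+F)(15) = 30
Step 4: Merge J(19) + C(30) = 49
Step 5: Merge (D+((A+E)+F))(30) + (J+C)(49) = 79
Read each symbol's code off the tree from the root (left child = 0, right child = 1).

Codes:
  C: 11 (length 2)
  A: 0100 (length 4)
  E: 0101 (length 4)
  J: 10 (length 2)
  F: 011 (length 3)
  D: 00 (length 2)
Average code length: 180/79 = 2.2785 bits/symbol


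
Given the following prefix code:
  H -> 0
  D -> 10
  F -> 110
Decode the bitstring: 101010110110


Decoding step by step:
Bits 10 -> D
Bits 10 -> D
Bits 10 -> D
Bits 110 -> F
Bits 110 -> F


Decoded message: DDDFF


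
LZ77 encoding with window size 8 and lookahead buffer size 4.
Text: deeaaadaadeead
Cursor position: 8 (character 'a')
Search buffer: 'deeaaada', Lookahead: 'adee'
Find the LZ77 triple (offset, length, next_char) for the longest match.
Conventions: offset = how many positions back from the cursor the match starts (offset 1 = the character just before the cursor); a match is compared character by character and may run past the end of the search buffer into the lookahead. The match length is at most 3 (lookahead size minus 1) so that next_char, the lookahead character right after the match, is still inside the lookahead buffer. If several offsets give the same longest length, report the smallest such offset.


Try each offset into the search buffer:
  offset=1 (pos 7, char 'a'): match length 1
  offset=2 (pos 6, char 'd'): match length 0
  offset=3 (pos 5, char 'a'): match length 2
  offset=4 (pos 4, char 'a'): match length 1
  offset=5 (pos 3, char 'a'): match length 1
  offset=6 (pos 2, char 'e'): match length 0
  offset=7 (pos 1, char 'e'): match length 0
  offset=8 (pos 0, char 'd'): match length 0
Longest match has length 2 at offset 3.
next_char = character at position 8 + 2 = 10 -> 'e'

Best match: offset=3, length=2 (matching 'ad' starting at position 5)
LZ77 triple: (3, 2, 'e')


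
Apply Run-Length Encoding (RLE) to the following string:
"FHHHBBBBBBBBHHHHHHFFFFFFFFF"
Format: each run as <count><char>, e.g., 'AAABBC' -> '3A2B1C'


Scanning runs left to right:
  i=0: run of 'F' x 1 -> '1F'
  i=1: run of 'H' x 3 -> '3H'
  i=4: run of 'B' x 8 -> '8B'
  i=12: run of 'H' x 6 -> '6H'
  i=18: run of 'F' x 9 -> '9F'

RLE = 1F3H8B6H9F


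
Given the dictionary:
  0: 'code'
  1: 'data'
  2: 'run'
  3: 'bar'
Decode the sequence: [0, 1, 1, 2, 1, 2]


Look up each index in the dictionary:
  0 -> 'code'
  1 -> 'data'
  1 -> 'data'
  2 -> 'run'
  1 -> 'data'
  2 -> 'run'

Decoded: "code data data run data run"


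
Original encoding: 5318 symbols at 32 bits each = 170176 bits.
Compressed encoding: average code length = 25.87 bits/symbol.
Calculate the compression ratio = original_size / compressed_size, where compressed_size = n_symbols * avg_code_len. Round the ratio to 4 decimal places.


original_size = n_symbols * orig_bits = 5318 * 32 = 170176 bits
compressed_size = n_symbols * avg_code_len = 5318 * 25.87 = 137576.66 bits
ratio = original_size / compressed_size = 170176 / 137576.66 = 1.237

Compression ratio = 1.237


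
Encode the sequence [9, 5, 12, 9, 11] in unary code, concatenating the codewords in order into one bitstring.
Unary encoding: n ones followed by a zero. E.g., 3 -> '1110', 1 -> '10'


Encode each number as n ones followed by a terminating 0:
  9 -> 1111111110 (10 bits)
  5 -> 111110 (6 bits)
  12 -> 1111111111110 (13 bits)
  9 -> 1111111110 (10 bits)
  11 -> 111111111110 (12 bits)
Total length = 10 + 6 + 13 + 10 + 12 = 51 bits.

Unary([9, 5, 12, 9, 11]) = 111111111011111011111111111101111111110111111111110 (51 bits)


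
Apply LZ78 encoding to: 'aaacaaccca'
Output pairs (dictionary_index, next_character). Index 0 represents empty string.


LZ78 encoding steps:
Dictionary: {0: ''}
Step 1: w='' (idx 0), next='a' -> output (0, 'a'), add 'a' as idx 1
Step 2: w='a' (idx 1), next='a' -> output (1, 'a'), add 'aa' as idx 2
Step 3: w='' (idx 0), next='c' -> output (0, 'c'), add 'c' as idx 3
Step 4: w='aa' (idx 2), next='c' -> output (2, 'c'), add 'aac' as idx 4
Step 5: w='c' (idx 3), next='c' -> output (3, 'c'), add 'cc' as idx 5
Step 6: w='a' (idx 1), end of input -> output (1, '')


Encoded: [(0, 'a'), (1, 'a'), (0, 'c'), (2, 'c'), (3, 'c'), (1, '')]


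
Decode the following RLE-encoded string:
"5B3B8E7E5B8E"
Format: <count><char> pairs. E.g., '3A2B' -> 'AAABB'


Expanding each <count><char> pair:
  5B -> 'BBBBB'
  3B -> 'BBB'
  8E -> 'EEEEEEEE'
  7E -> 'EEEEEEE'
  5B -> 'BBBBB'
  8E -> 'EEEEEEEE'

Decoded = BBBBBBBBEEEEEEEEEEEEEEEBBBBBEEEEEEEE


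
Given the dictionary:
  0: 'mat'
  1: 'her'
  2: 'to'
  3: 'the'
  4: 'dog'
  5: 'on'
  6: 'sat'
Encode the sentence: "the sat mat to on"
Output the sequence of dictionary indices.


Look up each word in the dictionary:
  'the' -> 3
  'sat' -> 6
  'mat' -> 0
  'to' -> 2
  'on' -> 5

Encoded: [3, 6, 0, 2, 5]


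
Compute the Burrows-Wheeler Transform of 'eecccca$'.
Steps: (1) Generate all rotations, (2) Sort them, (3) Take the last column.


Rotations (sorted):
  0: $eecccca -> last char: a
  1: a$eecccc -> last char: c
  2: ca$eeccc -> last char: c
  3: cca$eecc -> last char: c
  4: ccca$eec -> last char: c
  5: cccca$ee -> last char: e
  6: ecccca$e -> last char: e
  7: eecccca$ -> last char: $


BWT = accccee$


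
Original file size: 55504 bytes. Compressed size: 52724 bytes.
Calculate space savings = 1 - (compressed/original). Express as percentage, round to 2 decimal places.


ratio = compressed/original = 52724/55504 = 0.949914
savings = 1 - ratio = 1 - 0.949914 = 0.050086
as a percentage: 0.050086 * 100 = 5.01%

Space savings = 1 - 52724/55504 = 5.01%


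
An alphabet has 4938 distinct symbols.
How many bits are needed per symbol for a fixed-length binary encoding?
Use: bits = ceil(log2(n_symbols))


log2(4938) = 12.2697
Bracket: 2^12 = 4096 < 4938 <= 2^13 = 8192
So ceil(log2(4938)) = 13

bits = ceil(log2(4938)) = ceil(12.2697) = 13 bits


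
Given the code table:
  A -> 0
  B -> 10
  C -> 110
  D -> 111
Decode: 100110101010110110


Decoding:
10 -> B
0 -> A
110 -> C
10 -> B
10 -> B
10 -> B
110 -> C
110 -> C


Result: BACBBBCC


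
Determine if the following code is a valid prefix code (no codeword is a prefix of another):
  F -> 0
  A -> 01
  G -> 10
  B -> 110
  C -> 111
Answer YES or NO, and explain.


Checking each pair (does one codeword prefix another?):
  F='0' vs A='01': prefix -- VIOLATION

NO -- this is NOT a valid prefix code. F (0) is a prefix of A (01).


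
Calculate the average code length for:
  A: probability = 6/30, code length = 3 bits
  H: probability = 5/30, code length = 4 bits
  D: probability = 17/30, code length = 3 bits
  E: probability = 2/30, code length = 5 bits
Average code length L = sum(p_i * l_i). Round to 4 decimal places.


Weighted contributions p_i * l_i:
  A: (6/30) * 3 = 18/30
  H: (5/30) * 4 = 20/30
  D: (17/30) * 3 = 51/30
  E: (2/30) * 5 = 10/30
Sum = (18 + 20 + 51 + 10)/30 = 99/30

L = 99/30 = 3.3000 bits/symbol


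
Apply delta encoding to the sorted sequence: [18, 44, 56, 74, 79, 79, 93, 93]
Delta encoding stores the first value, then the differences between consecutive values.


First value: 18
Deltas:
  44 - 18 = 26
  56 - 44 = 12
  74 - 56 = 18
  79 - 74 = 5
  79 - 79 = 0
  93 - 79 = 14
  93 - 93 = 0


Delta encoded: [18, 26, 12, 18, 5, 0, 14, 0]


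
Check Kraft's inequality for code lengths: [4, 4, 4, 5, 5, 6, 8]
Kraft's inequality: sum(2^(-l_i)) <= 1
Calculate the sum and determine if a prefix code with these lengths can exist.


Sum = 2^(-4) + 2^(-4) + 2^(-4) + 2^(-5) + 2^(-5) + 2^(-6) + 2^(-8)
    = 0.0625 + 0.0625 + 0.0625 + 0.03125 + 0.03125 + 0.015625 + 0.00390625
    = 69/256 = 0.26953125
Since 0.26953125 <= 1, Kraft's inequality IS satisfied.
A prefix code with these lengths CAN exist.

Kraft sum = 0.26953125. Satisfied.


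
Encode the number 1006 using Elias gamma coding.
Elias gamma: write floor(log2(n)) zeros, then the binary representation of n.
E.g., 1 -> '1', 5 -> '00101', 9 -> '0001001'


num_bits = floor(log2(1006)) + 1 = 10
leading_zeros = num_bits - 1 = 9
binary(1006) = 1111101110

Elias gamma(1006) = '000000000' + '1111101110' = 0000000001111101110 (19 bits)


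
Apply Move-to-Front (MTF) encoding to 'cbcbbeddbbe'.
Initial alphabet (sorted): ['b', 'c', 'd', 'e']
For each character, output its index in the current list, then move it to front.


MTF encoding:
'c': index 1 in ['b', 'c', 'd', 'e'] -> ['c', 'b', 'd', 'e']
'b': index 1 in ['c', 'b', 'd', 'e'] -> ['b', 'c', 'd', 'e']
'c': index 1 in ['b', 'c', 'd', 'e'] -> ['c', 'b', 'd', 'e']
'b': index 1 in ['c', 'b', 'd', 'e'] -> ['b', 'c', 'd', 'e']
'b': index 0 in ['b', 'c', 'd', 'e'] -> ['b', 'c', 'd', 'e']
'e': index 3 in ['b', 'c', 'd', 'e'] -> ['e', 'b', 'c', 'd']
'd': index 3 in ['e', 'b', 'c', 'd'] -> ['d', 'e', 'b', 'c']
'd': index 0 in ['d', 'e', 'b', 'c'] -> ['d', 'e', 'b', 'c']
'b': index 2 in ['d', 'e', 'b', 'c'] -> ['b', 'd', 'e', 'c']
'b': index 0 in ['b', 'd', 'e', 'c'] -> ['b', 'd', 'e', 'c']
'e': index 2 in ['b', 'd', 'e', 'c'] -> ['e', 'b', 'd', 'c']


Output: [1, 1, 1, 1, 0, 3, 3, 0, 2, 0, 2]


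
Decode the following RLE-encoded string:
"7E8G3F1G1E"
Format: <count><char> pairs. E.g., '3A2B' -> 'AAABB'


Expanding each <count><char> pair:
  7E -> 'EEEEEEE'
  8G -> 'GGGGGGGG'
  3F -> 'FFF'
  1G -> 'G'
  1E -> 'E'

Decoded = EEEEEEEGGGGGGGGFFFGE


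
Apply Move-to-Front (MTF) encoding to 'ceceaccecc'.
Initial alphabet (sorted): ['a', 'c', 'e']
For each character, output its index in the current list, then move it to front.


MTF encoding:
'c': index 1 in ['a', 'c', 'e'] -> ['c', 'a', 'e']
'e': index 2 in ['c', 'a', 'e'] -> ['e', 'c', 'a']
'c': index 1 in ['e', 'c', 'a'] -> ['c', 'e', 'a']
'e': index 1 in ['c', 'e', 'a'] -> ['e', 'c', 'a']
'a': index 2 in ['e', 'c', 'a'] -> ['a', 'e', 'c']
'c': index 2 in ['a', 'e', 'c'] -> ['c', 'a', 'e']
'c': index 0 in ['c', 'a', 'e'] -> ['c', 'a', 'e']
'e': index 2 in ['c', 'a', 'e'] -> ['e', 'c', 'a']
'c': index 1 in ['e', 'c', 'a'] -> ['c', 'e', 'a']
'c': index 0 in ['c', 'e', 'a'] -> ['c', 'e', 'a']


Output: [1, 2, 1, 1, 2, 2, 0, 2, 1, 0]


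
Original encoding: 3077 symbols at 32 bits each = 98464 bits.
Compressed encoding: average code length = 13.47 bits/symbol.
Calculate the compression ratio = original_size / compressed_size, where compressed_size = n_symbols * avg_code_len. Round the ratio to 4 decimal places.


original_size = n_symbols * orig_bits = 3077 * 32 = 98464 bits
compressed_size = n_symbols * avg_code_len = 3077 * 13.47 = 41447.19 bits
ratio = original_size / compressed_size = 98464 / 41447.19 = 2.3756

Compression ratio = 2.3756


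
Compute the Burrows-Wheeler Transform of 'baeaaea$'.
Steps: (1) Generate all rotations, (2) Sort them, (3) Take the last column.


Rotations (sorted):
  0: $baeaaea -> last char: a
  1: a$baeaae -> last char: e
  2: aaea$bae -> last char: e
  3: aea$baea -> last char: a
  4: aeaaea$b -> last char: b
  5: baeaaea$ -> last char: $
  6: ea$baeaa -> last char: a
  7: eaaea$ba -> last char: a


BWT = aeeab$aa


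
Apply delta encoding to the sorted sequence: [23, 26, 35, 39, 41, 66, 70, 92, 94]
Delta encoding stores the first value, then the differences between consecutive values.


First value: 23
Deltas:
  26 - 23 = 3
  35 - 26 = 9
  39 - 35 = 4
  41 - 39 = 2
  66 - 41 = 25
  70 - 66 = 4
  92 - 70 = 22
  94 - 92 = 2


Delta encoded: [23, 3, 9, 4, 2, 25, 4, 22, 2]


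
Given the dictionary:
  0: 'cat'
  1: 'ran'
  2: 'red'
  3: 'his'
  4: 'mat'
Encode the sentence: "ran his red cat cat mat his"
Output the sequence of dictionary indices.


Look up each word in the dictionary:
  'ran' -> 1
  'his' -> 3
  'red' -> 2
  'cat' -> 0
  'cat' -> 0
  'mat' -> 4
  'his' -> 3

Encoded: [1, 3, 2, 0, 0, 4, 3]


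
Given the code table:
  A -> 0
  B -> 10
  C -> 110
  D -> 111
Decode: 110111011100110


Decoding:
110 -> C
111 -> D
0 -> A
111 -> D
0 -> A
0 -> A
110 -> C


Result: CDADAAC


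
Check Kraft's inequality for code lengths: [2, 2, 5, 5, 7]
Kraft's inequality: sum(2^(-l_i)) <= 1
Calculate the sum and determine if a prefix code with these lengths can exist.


Sum = 2^(-2) + 2^(-2) + 2^(-5) + 2^(-5) + 2^(-7)
    = 0.25 + 0.25 + 0.03125 + 0.03125 + 0.0078125
    = 73/128 = 0.5703125
Since 0.5703125 <= 1, Kraft's inequality IS satisfied.
A prefix code with these lengths CAN exist.

Kraft sum = 0.5703125. Satisfied.


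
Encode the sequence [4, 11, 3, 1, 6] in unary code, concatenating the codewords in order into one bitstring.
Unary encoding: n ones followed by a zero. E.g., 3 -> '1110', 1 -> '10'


Encode each number as n ones followed by a terminating 0:
  4 -> 11110 (5 bits)
  11 -> 111111111110 (12 bits)
  3 -> 1110 (4 bits)
  1 -> 10 (2 bits)
  6 -> 1111110 (7 bits)
Total length = 5 + 12 + 4 + 2 + 7 = 30 bits.

Unary([4, 11, 3, 1, 6]) = 111101111111111101110101111110 (30 bits)


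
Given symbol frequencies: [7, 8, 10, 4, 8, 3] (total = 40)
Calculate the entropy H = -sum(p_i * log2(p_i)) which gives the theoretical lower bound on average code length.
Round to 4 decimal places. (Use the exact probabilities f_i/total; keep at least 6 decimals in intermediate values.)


Per-symbol terms -p_i * log2(p_i) with p_i = f_i/40:
  p = 7/40 = 0.175000: log2(p) = -2.514573, -p*log2(p) = 0.440050
  p = 8/40 = 0.200000: log2(p) = -2.321928, -p*log2(p) = 0.464386
  p = 10/40 = 0.250000: log2(p) = -2.000000, -p*log2(p) = 0.500000
  p = 4/40 = 0.100000: log2(p) = -3.321928, -p*log2(p) = 0.332193
  p = 8/40 = 0.200000: log2(p) = -2.321928, -p*log2(p) = 0.464386
  p = 3/40 = 0.075000: log2(p) = -3.736966, -p*log2(p) = 0.280272
H = 0.440050 + 0.464386 + 0.500000 + 0.332193 + 0.464386 + 0.280272 = 2.481287

H = 2.4813 bits/symbol


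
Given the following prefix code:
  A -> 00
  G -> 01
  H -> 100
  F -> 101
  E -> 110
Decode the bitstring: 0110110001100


Decoding step by step:
Bits 01 -> G
Bits 101 -> F
Bits 100 -> H
Bits 01 -> G
Bits 100 -> H


Decoded message: GFHGH


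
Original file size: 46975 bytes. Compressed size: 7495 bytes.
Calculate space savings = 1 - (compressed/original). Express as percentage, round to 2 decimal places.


ratio = compressed/original = 7495/46975 = 0.159553
savings = 1 - ratio = 1 - 0.159553 = 0.840447
as a percentage: 0.840447 * 100 = 84.04%

Space savings = 1 - 7495/46975 = 84.04%


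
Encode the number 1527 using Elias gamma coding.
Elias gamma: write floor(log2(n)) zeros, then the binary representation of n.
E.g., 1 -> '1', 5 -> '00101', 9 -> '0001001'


num_bits = floor(log2(1527)) + 1 = 11
leading_zeros = num_bits - 1 = 10
binary(1527) = 10111110111

Elias gamma(1527) = '0000000000' + '10111110111' = 000000000010111110111 (21 bits)


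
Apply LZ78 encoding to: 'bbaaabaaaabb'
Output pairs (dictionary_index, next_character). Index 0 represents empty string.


LZ78 encoding steps:
Dictionary: {0: ''}
Step 1: w='' (idx 0), next='b' -> output (0, 'b'), add 'b' as idx 1
Step 2: w='b' (idx 1), next='a' -> output (1, 'a'), add 'ba' as idx 2
Step 3: w='' (idx 0), next='a' -> output (0, 'a'), add 'a' as idx 3
Step 4: w='a' (idx 3), next='b' -> output (3, 'b'), add 'ab' as idx 4
Step 5: w='a' (idx 3), next='a' -> output (3, 'a'), add 'aa' as idx 5
Step 6: w='aa' (idx 5), next='b' -> output (5, 'b'), add 'aab' as idx 6
Step 7: w='b' (idx 1), end of input -> output (1, '')


Encoded: [(0, 'b'), (1, 'a'), (0, 'a'), (3, 'b'), (3, 'a'), (5, 'b'), (1, '')]


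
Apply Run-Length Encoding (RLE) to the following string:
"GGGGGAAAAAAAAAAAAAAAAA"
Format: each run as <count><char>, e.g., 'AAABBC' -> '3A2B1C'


Scanning runs left to right:
  i=0: run of 'G' x 5 -> '5G'
  i=5: run of 'A' x 17 -> '17A'

RLE = 5G17A


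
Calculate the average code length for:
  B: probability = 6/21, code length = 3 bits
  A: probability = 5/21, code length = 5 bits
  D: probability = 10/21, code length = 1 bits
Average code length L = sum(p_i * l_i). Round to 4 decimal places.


Weighted contributions p_i * l_i:
  B: (6/21) * 3 = 18/21
  A: (5/21) * 5 = 25/21
  D: (10/21) * 1 = 10/21
Sum = (18 + 25 + 10)/21 = 53/21

L = 53/21 = 2.5238 bits/symbol


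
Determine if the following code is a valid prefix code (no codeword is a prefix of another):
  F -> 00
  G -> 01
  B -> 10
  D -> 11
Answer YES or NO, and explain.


Checking each pair (does one codeword prefix another?):
  F='00' vs G='01': no prefix
  F='00' vs B='10': no prefix
  F='00' vs D='11': no prefix
  G='01' vs F='00': no prefix
  G='01' vs B='10': no prefix
  G='01' vs D='11': no prefix
  B='10' vs F='00': no prefix
  B='10' vs G='01': no prefix
  B='10' vs D='11': no prefix
  D='11' vs F='00': no prefix
  D='11' vs G='01': no prefix
  D='11' vs B='10': no prefix
No violation found over all pairs.

YES -- this is a valid prefix code. No codeword is a prefix of any other codeword.


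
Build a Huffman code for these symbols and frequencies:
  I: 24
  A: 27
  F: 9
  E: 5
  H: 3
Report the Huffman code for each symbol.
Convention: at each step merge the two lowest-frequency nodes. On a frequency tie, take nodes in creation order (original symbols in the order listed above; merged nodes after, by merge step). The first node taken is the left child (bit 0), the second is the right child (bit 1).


Huffman tree construction:
Step 1: Merge H(3) + E(5) = 8
Step 2: Merge (H+E)(8) + F(9) = 17
Step 3: Merge ((H+E)+F)(17) + I(24) = 41
Step 4: Merge A(27) + (((H+E)+F)+I)(41) = 68
Read each symbol's code off the tree from the root (left child = 0, right child = 1).

Codes:
  I: 11 (length 2)
  A: 0 (length 1)
  F: 101 (length 3)
  E: 1001 (length 4)
  H: 1000 (length 4)
Average code length: 134/68 = 1.9706 bits/symbol


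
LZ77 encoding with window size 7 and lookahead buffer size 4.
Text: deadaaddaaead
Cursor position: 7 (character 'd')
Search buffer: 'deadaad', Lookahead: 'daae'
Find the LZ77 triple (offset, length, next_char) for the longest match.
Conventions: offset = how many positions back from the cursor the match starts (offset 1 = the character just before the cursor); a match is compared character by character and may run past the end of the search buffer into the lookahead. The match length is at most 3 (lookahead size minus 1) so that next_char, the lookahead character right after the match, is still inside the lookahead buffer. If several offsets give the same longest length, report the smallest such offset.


Try each offset into the search buffer:
  offset=1 (pos 6, char 'd'): match length 1
  offset=2 (pos 5, char 'a'): match length 0
  offset=3 (pos 4, char 'a'): match length 0
  offset=4 (pos 3, char 'd'): match length 3
  offset=5 (pos 2, char 'a'): match length 0
  offset=6 (pos 1, char 'e'): match length 0
  offset=7 (pos 0, char 'd'): match length 1
Longest match has length 3 at offset 4.
next_char = character at position 7 + 3 = 10 -> 'e'

Best match: offset=4, length=3 (matching 'daa' starting at position 3)
LZ77 triple: (4, 3, 'e')


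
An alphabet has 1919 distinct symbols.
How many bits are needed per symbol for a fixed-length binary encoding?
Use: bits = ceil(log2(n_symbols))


log2(1919) = 10.9061
Bracket: 2^10 = 1024 < 1919 <= 2^11 = 2048
So ceil(log2(1919)) = 11

bits = ceil(log2(1919)) = ceil(10.9061) = 11 bits


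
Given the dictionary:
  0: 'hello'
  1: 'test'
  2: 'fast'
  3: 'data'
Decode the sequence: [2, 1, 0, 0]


Look up each index in the dictionary:
  2 -> 'fast'
  1 -> 'test'
  0 -> 'hello'
  0 -> 'hello'

Decoded: "fast test hello hello"


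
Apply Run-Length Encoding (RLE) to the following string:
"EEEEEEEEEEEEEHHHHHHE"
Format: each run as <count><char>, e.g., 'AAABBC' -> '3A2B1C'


Scanning runs left to right:
  i=0: run of 'E' x 13 -> '13E'
  i=13: run of 'H' x 6 -> '6H'
  i=19: run of 'E' x 1 -> '1E'

RLE = 13E6H1E


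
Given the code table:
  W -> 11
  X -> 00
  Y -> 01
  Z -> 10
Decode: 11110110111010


Decoding:
11 -> W
11 -> W
01 -> Y
10 -> Z
11 -> W
10 -> Z
10 -> Z


Result: WWYZWZZ


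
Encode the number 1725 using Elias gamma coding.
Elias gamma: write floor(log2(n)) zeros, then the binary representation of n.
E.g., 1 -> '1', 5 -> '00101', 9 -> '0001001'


num_bits = floor(log2(1725)) + 1 = 11
leading_zeros = num_bits - 1 = 10
binary(1725) = 11010111101

Elias gamma(1725) = '0000000000' + '11010111101' = 000000000011010111101 (21 bits)
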